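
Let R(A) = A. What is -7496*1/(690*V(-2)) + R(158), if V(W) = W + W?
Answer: 55447/345 ≈ 160.72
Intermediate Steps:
V(W) = 2*W
-7496*1/(690*V(-2)) + R(158) = -7496/((-30*(-23))*(2*(-2))) + 158 = -7496/(690*(-4)) + 158 = -7496/(-2760) + 158 = -7496*(-1/2760) + 158 = 937/345 + 158 = 55447/345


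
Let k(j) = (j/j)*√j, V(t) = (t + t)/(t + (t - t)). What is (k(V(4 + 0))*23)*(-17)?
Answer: -391*√2 ≈ -552.96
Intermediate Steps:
V(t) = 2 (V(t) = (2*t)/(t + 0) = (2*t)/t = 2)
k(j) = √j (k(j) = 1*√j = √j)
(k(V(4 + 0))*23)*(-17) = (√2*23)*(-17) = (23*√2)*(-17) = -391*√2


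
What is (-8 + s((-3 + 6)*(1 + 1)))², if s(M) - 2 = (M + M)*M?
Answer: 4356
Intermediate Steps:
s(M) = 2 + 2*M² (s(M) = 2 + (M + M)*M = 2 + (2*M)*M = 2 + 2*M²)
(-8 + s((-3 + 6)*(1 + 1)))² = (-8 + (2 + 2*((-3 + 6)*(1 + 1))²))² = (-8 + (2 + 2*(3*2)²))² = (-8 + (2 + 2*6²))² = (-8 + (2 + 2*36))² = (-8 + (2 + 72))² = (-8 + 74)² = 66² = 4356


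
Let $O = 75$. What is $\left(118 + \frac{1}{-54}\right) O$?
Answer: $\frac{159275}{18} \approx 8848.6$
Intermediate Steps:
$\left(118 + \frac{1}{-54}\right) O = \left(118 + \frac{1}{-54}\right) 75 = \left(118 - \frac{1}{54}\right) 75 = \frac{6371}{54} \cdot 75 = \frac{159275}{18}$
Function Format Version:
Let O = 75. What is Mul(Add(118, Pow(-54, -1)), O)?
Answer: Rational(159275, 18) ≈ 8848.6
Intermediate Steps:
Mul(Add(118, Pow(-54, -1)), O) = Mul(Add(118, Pow(-54, -1)), 75) = Mul(Add(118, Rational(-1, 54)), 75) = Mul(Rational(6371, 54), 75) = Rational(159275, 18)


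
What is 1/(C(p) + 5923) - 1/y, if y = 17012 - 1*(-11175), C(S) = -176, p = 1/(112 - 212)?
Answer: 22440/161990689 ≈ 0.00013853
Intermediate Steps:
p = -1/100 (p = 1/(-100) = -1/100 ≈ -0.010000)
y = 28187 (y = 17012 + 11175 = 28187)
1/(C(p) + 5923) - 1/y = 1/(-176 + 5923) - 1/28187 = 1/5747 - 1*1/28187 = 1/5747 - 1/28187 = 22440/161990689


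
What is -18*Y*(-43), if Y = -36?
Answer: -27864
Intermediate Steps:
-18*Y*(-43) = -18*(-36)*(-43) = 648*(-43) = -27864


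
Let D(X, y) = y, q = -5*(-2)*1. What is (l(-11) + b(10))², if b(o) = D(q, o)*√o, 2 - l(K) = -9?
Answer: 1121 + 220*√10 ≈ 1816.7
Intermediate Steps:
q = 10 (q = 10*1 = 10)
l(K) = 11 (l(K) = 2 - 1*(-9) = 2 + 9 = 11)
b(o) = o^(3/2) (b(o) = o*√o = o^(3/2))
(l(-11) + b(10))² = (11 + 10^(3/2))² = (11 + 10*√10)²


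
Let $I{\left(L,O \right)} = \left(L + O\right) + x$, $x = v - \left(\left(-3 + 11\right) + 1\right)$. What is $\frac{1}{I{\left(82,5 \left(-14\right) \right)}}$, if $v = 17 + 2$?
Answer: $\frac{1}{22} \approx 0.045455$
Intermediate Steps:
$v = 19$
$x = 10$ ($x = 19 - \left(\left(-3 + 11\right) + 1\right) = 19 - \left(8 + 1\right) = 19 - 9 = 10$)
$I{\left(L,O \right)} = 10 + L + O$ ($I{\left(L,O \right)} = \left(L + O\right) + 10 = 10 + L + O$)
$\frac{1}{I{\left(82,5 \left(-14\right) \right)}} = \frac{1}{10 + 82 + 5 \left(-14\right)} = \frac{1}{10 + 82 - 70} = \frac{1}{22}$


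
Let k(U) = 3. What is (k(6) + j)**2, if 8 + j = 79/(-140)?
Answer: 606841/19600 ≈ 30.961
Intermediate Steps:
j = -1199/140 (j = -8 + 79/(-140) = -8 + 79*(-1/140) = -8 - 79/140 = -1199/140 ≈ -8.5643)
(k(6) + j)**2 = (3 - 1199/140)**2 = (-779/140)**2 = 606841/19600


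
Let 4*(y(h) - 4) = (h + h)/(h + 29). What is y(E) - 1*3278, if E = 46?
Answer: -245527/75 ≈ -3273.7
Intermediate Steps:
y(h) = 4 + h/(2*(29 + h)) (y(h) = 4 + ((h + h)/(h + 29))/4 = 4 + ((2*h)/(29 + h))/4 = 4 + (2*h/(29 + h))/4 = 4 + h/(2*(29 + h)))
y(E) - 1*3278 = (232 + 9*46)/(2*(29 + 46)) - 1*3278 = (½)*(232 + 414)/75 - 3278 = (½)*(1/75)*646 - 3278 = 323/75 - 3278 = -245527/75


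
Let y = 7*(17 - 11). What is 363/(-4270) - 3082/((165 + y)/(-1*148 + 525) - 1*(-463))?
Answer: -2512404967/373108330 ≈ -6.7337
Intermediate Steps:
y = 42 (y = 7*6 = 42)
363/(-4270) - 3082/((165 + y)/(-1*148 + 525) - 1*(-463)) = 363/(-4270) - 3082/((165 + 42)/(-1*148 + 525) - 1*(-463)) = 363*(-1/4270) - 3082/(207/(-148 + 525) + 463) = -363/4270 - 3082/(207/377 + 463) = -363/4270 - 3082/174758/377 = -363/4270 - 3082*377/174758 = -363/4270 - 580957/87379 = -2512404967/373108330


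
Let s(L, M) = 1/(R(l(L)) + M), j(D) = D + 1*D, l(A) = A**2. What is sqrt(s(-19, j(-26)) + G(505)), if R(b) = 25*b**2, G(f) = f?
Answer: sqrt(595585108662902)/1085991 ≈ 22.472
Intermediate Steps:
j(D) = 2*D (j(D) = D + D = 2*D)
s(L, M) = 1/(M + 25*L**4) (s(L, M) = 1/(25*(L**2)**2 + M) = 1/(25*L**4 + M) = 1/(M + 25*L**4))
sqrt(s(-19, j(-26)) + G(505)) = sqrt(1/(2*(-26) + 25*(-19)**4) + 505) = sqrt(1/(-52 + 25*130321) + 505) = sqrt(1/(-52 + 3258025) + 505) = sqrt(1/3257973 + 505) = sqrt(1645276366/3257973) = sqrt(595585108662902)/1085991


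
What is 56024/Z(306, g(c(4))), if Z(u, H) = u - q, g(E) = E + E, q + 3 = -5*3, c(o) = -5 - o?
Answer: 14006/81 ≈ 172.91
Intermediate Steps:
q = -18 (q = -3 - 5*3 = -3 - 15 = -18)
g(E) = 2*E
Z(u, H) = 18 + u (Z(u, H) = u - 1*(-18) = u + 18 = 18 + u)
56024/Z(306, g(c(4))) = 56024/(18 + 306) = 56024/324 = 56024*(1/324) = 14006/81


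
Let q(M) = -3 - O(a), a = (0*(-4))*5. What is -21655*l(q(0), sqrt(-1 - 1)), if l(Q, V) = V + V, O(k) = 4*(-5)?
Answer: -43310*I*sqrt(2) ≈ -61250.0*I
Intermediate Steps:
a = 0 (a = 0*5 = 0)
O(k) = -20
q(M) = 17 (q(M) = -3 - 1*(-20) = -3 + 20 = 17)
l(Q, V) = 2*V
-21655*l(q(0), sqrt(-1 - 1)) = -43310*sqrt(-1 - 1) = -43310*sqrt(-2) = -43310*I*sqrt(2)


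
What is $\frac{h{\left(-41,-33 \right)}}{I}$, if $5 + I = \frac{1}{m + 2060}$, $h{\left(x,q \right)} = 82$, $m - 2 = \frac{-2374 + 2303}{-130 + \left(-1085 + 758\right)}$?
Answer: $- \frac{38638605}{2355784} \approx -16.402$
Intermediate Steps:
$m = \frac{985}{457}$ ($m = 2 + \frac{-2374 + 2303}{-130 + \left(-1085 + 758\right)} = 2 - \frac{71}{-130 - 327} = 2 - \frac{71}{-457} = 2 - - \frac{71}{457} = 2 + \frac{71}{457} = \frac{985}{457} \approx 2.1554$)
$I = - \frac{4711568}{942405}$ ($I = -5 + \frac{1}{\frac{985}{457} + 2060} = -5 + \frac{1}{\frac{942405}{457}} = -5 + \frac{457}{942405} = - \frac{4711568}{942405} \approx -4.9995$)
$\frac{h{\left(-41,-33 \right)}}{I} = \frac{82}{- \frac{4711568}{942405}} = 82 \left(- \frac{942405}{4711568}\right) = - \frac{38638605}{2355784}$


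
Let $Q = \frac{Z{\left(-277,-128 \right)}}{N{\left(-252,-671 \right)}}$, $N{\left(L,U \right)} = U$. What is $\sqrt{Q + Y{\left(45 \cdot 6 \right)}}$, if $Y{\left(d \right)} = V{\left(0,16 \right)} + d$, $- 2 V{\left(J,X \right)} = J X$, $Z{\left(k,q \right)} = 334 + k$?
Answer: $\frac{\sqrt{121526823}}{671} \approx 16.429$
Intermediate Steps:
$V{\left(J,X \right)} = - \frac{J X}{2}$
$Q = - \frac{57}{671}$ ($Q = \frac{334 - 277}{-671} = 57 \left(- \frac{1}{671}\right) = - \frac{57}{671} \approx -0.084948$)
$Y{\left(d \right)} = d$ ($Y{\left(d \right)} = \left(- \frac{1}{2}\right) 0 \cdot 16 + d = 0 + d = d$)
$\sqrt{Q + Y{\left(45 \cdot 6 \right)}} = \sqrt{- \frac{57}{671} + 45 \cdot 6} = \sqrt{- \frac{57}{671} + 270} = \sqrt{\frac{181113}{671}} = \frac{\sqrt{121526823}}{671}$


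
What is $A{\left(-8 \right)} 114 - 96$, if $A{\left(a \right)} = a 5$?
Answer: $-4656$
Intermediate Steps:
$A{\left(a \right)} = 5 a$
$A{\left(-8 \right)} 114 - 96 = 5 \left(-8\right) 114 - 96 = \left(-40\right) 114 - 96 = -4560 - 96 = -4656$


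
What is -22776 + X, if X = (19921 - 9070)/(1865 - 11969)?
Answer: -76713185/3368 ≈ -22777.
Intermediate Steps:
X = -3617/3368 (X = 10851/(-10104) = 10851*(-1/10104) = -3617/3368 ≈ -1.0739)
-22776 + X = -22776 - 3617/3368 = -76713185/3368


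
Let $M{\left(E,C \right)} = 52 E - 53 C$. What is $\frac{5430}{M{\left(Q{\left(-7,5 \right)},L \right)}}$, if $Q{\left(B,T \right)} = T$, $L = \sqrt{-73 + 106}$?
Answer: $- \frac{1411800}{25097} - \frac{287790 \sqrt{33}}{25097} \approx -122.13$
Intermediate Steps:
$L = \sqrt{33} \approx 5.7446$
$M{\left(E,C \right)} = - 53 C + 52 E$
$\frac{5430}{M{\left(Q{\left(-7,5 \right)},L \right)}} = \frac{5430}{- 53 \sqrt{33} + 52 \cdot 5} = \frac{5430}{- 53 \sqrt{33} + 260} = \frac{5430}{260 - 53 \sqrt{33}}$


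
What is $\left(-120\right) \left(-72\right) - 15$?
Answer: $8625$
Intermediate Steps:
$\left(-120\right) \left(-72\right) - 15 = 8640 - 15 = 8625$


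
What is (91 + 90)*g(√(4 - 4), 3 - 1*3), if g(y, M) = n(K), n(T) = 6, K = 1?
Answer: 1086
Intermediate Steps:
g(y, M) = 6
(91 + 90)*g(√(4 - 4), 3 - 1*3) = (91 + 90)*6 = 181*6 = 1086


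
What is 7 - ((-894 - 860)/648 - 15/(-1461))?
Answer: 1529995/157788 ≈ 9.6965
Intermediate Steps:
7 - ((-894 - 860)/648 - 15/(-1461)) = 7 - (-1754*1/648 - 15*(-1/1461)) = 7 - (-877/324 + 5/487) = 7 - 1*(-425479/157788) = 7 + 425479/157788 = 1529995/157788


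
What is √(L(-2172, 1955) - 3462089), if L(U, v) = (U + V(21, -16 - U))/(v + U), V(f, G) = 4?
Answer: I*√163025838465/217 ≈ 1860.7*I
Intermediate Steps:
L(U, v) = (4 + U)/(U + v) (L(U, v) = (U + 4)/(v + U) = (4 + U)/(U + v))
√(L(-2172, 1955) - 3462089) = √((4 - 2172)/(-2172 + 1955) - 3462089) = √(-2168/(-217) - 3462089) = √(-1/217*(-2168) - 3462089) = √(2168/217 - 3462089) = √(-751271145/217) = I*√163025838465/217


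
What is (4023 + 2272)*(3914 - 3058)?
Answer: 5388520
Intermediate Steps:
(4023 + 2272)*(3914 - 3058) = 6295*856 = 5388520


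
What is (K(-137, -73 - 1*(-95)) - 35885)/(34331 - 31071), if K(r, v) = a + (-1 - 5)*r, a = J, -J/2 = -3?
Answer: -35057/3260 ≈ -10.754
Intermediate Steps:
J = 6 (J = -2*(-3) = 6)
a = 6
K(r, v) = 6 - 6*r (K(r, v) = 6 + (-1 - 5)*r = 6 - 6*r)
(K(-137, -73 - 1*(-95)) - 35885)/(34331 - 31071) = ((6 - 6*(-137)) - 35885)/(34331 - 31071) = ((6 + 822) - 35885)/3260 = (828 - 35885)*(1/3260) = -35057*1/3260 = -35057/3260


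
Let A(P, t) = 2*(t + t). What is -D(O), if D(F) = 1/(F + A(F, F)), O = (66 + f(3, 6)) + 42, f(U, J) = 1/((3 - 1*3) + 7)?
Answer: -7/3785 ≈ -0.0018494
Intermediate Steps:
f(U, J) = ⅐ (f(U, J) = 1/((3 - 3) + 7) = 1/(0 + 7) = 1/7 = ⅐)
A(P, t) = 4*t (A(P, t) = 2*(2*t) = 4*t)
O = 757/7 (O = (66 + ⅐) + 42 = 463/7 + 42 = 757/7 ≈ 108.14)
D(F) = 1/(5*F) (D(F) = 1/(F + 4*F) = 1/(5*F))
-D(O) = -1/(5*757/7) = -7/(5*757) = -1*7/3785 = -7/3785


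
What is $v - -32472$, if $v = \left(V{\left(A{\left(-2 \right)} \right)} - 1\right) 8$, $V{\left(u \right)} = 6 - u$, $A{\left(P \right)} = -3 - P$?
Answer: $32520$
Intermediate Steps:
$v = 48$ ($v = \left(\left(6 - \left(-3 - -2\right)\right) - 1\right) 8 = \left(\left(6 - \left(-3 + 2\right)\right) - 1\right) 8 = \left(\left(6 - -1\right) - 1\right) 8 = \left(\left(6 + 1\right) - 1\right) 8 = \left(7 - 1\right) 8 = 6 \cdot 8 = 48$)
$v - -32472 = 48 - -32472 = 48 + 32472 = 32520$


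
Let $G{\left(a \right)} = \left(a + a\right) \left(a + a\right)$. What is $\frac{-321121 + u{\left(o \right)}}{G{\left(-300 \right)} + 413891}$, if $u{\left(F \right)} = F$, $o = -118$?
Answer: $- \frac{321239}{773891} \approx -0.4151$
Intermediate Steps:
$G{\left(a \right)} = 4 a^{2}$ ($G{\left(a \right)} = 2 a 2 a = 4 a^{2}$)
$\frac{-321121 + u{\left(o \right)}}{G{\left(-300 \right)} + 413891} = \frac{-321121 - 118}{4 \left(-300\right)^{2} + 413891} = - \frac{321239}{4 \cdot 90000 + 413891} = - \frac{321239}{360000 + 413891} = - \frac{321239}{773891}$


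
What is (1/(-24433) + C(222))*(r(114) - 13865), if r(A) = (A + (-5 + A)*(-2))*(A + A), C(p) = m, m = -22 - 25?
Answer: 814181568/461 ≈ 1.7661e+6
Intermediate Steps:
m = -47
C(p) = -47
r(A) = 2*A*(10 - A) (r(A) = (A + (10 - 2*A))*(2*A) = (10 - A)*(2*A) = 2*A*(10 - A))
(1/(-24433) + C(222))*(r(114) - 13865) = (1/(-24433) - 47)*(2*114*(10 - 1*114) - 13865) = (-1/24433 - 47)*(2*114*(10 - 114) - 13865) = -1148352*(2*114*(-104) - 13865)/24433 = -1148352*(-23712 - 13865)/24433 = -1148352/24433*(-37577) = 814181568/461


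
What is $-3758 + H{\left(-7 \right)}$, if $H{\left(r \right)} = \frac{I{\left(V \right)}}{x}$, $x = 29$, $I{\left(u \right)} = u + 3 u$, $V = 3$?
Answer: $- \frac{108970}{29} \approx -3757.6$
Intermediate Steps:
$I{\left(u \right)} = 4 u$
$H{\left(r \right)} = \frac{12}{29}$ ($H{\left(r \right)} = \frac{4 \cdot 3}{29} = 12 \cdot \frac{1}{29} = \frac{12}{29}$)
$-3758 + H{\left(-7 \right)} = -3758 + \frac{12}{29} = - \frac{108970}{29}$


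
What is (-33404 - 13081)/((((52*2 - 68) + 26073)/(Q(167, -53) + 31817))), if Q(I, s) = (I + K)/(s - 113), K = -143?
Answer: -13639726835/240783 ≈ -56647.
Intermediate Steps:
Q(I, s) = (-143 + I)/(-113 + s) (Q(I, s) = (I - 143)/(s - 113) = (-143 + I)/(-113 + s))
(-33404 - 13081)/((((52*2 - 68) + 26073)/(Q(167, -53) + 31817))) = (-33404 - 13081)/((((52*2 - 68) + 26073)/((-143 + 167)/(-113 - 53) + 31817))) = -46485*(24/(-166) + 31817)/((104 - 68) + 26073) = -46485*(-1/166*24 + 31817)/(36 + 26073) = -46485/(26109/(-12/83 + 31817)) = -46485/(26109/(2640799/83)) = -46485/(26109*(83/2640799)) = -46485/2167047/2640799 = -46485*2640799/2167047 = -13639726835/240783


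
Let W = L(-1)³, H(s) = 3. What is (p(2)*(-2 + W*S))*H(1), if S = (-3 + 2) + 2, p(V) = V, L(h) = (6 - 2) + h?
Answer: 150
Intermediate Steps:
L(h) = 4 + h
S = 1 (S = -1 + 2 = 1)
W = 27 (W = (4 - 1)³ = 3³ = 27)
(p(2)*(-2 + W*S))*H(1) = (2*(-2 + 27*1))*3 = (2*(-2 + 27))*3 = (2*25)*3 = 50*3 = 150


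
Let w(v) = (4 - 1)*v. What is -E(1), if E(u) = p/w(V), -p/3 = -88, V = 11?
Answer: -8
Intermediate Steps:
p = 264 (p = -3*(-88) = 264)
w(v) = 3*v
E(u) = 8 (E(u) = 264/((3*11)) = 264/33 = 264*(1/33) = 8)
-E(1) = -1*8 = -8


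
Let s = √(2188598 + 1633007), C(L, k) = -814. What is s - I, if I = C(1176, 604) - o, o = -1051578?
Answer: -1050764 + √3821605 ≈ -1.0488e+6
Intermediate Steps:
I = 1050764 (I = -814 - 1*(-1051578) = -814 + 1051578 = 1050764)
s = √3821605 ≈ 1954.9
s - I = √3821605 - 1*1050764 = √3821605 - 1050764 = -1050764 + √3821605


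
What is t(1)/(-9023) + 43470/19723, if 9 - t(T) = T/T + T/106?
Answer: 5937093497/2694832382 ≈ 2.2031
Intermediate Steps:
t(T) = 8 - T/106 (t(T) = 9 - (T/T + T/106) = 9 - (1 + T*(1/106)) = 9 - (1 + T/106) = 9 + (-1 - T/106) = 8 - T/106)
t(1)/(-9023) + 43470/19723 = (8 - 1/106*1)/(-9023) + 43470/19723 = (8 - 1/106)*(-1/9023) + 43470*(1/19723) = (847/106)*(-1/9023) + 43470/19723 = -121/136634 + 43470/19723 = 5937093497/2694832382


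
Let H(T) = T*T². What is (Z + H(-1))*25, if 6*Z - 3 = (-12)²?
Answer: 1175/2 ≈ 587.50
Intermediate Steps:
H(T) = T³
Z = 49/2 (Z = ½ + (⅙)*(-12)² = ½ + (⅙)*144 = ½ + 24 = 49/2 ≈ 24.500)
(Z + H(-1))*25 = (49/2 + (-1)³)*25 = (49/2 - 1)*25 = (47/2)*25 = 1175/2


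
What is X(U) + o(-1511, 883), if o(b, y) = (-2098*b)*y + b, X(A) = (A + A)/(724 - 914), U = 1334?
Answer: 265921848151/95 ≈ 2.7992e+9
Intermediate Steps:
X(A) = -A/95 (X(A) = (2*A)/(-190) = (2*A)*(-1/190) = -A/95)
o(b, y) = b - 2098*b*y (o(b, y) = -2098*b*y + b = b - 2098*b*y)
X(U) + o(-1511, 883) = -1/95*1334 - 1511*(1 - 2098*883) = -1334/95 - 1511*(1 - 1852534) = -1334/95 - 1511*(-1852533) = -1334/95 + 2799177363 = 265921848151/95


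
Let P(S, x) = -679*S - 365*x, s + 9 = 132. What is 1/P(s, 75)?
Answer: -1/110892 ≈ -9.0178e-6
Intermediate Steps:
s = 123 (s = -9 + 132 = 123)
1/P(s, 75) = 1/(-679*123 - 365*75) = 1/(-83517 - 27375) = 1/(-110892) = -1/110892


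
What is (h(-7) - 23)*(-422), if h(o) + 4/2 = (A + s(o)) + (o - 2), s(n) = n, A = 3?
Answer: 16036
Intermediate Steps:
h(o) = -1 + 2*o (h(o) = -2 + ((3 + o) + (o - 2)) = -2 + ((3 + o) + (-2 + o)) = -2 + (1 + 2*o) = -1 + 2*o)
(h(-7) - 23)*(-422) = ((-1 + 2*(-7)) - 23)*(-422) = ((-1 - 14) - 23)*(-422) = (-15 - 23)*(-422) = -38*(-422) = 16036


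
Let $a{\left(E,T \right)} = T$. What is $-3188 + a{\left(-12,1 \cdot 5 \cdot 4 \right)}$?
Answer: $-3168$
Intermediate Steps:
$-3188 + a{\left(-12,1 \cdot 5 \cdot 4 \right)} = -3188 + 1 \cdot 5 \cdot 4 = -3188 + 5 \cdot 4 = -3188 + 20 = -3168$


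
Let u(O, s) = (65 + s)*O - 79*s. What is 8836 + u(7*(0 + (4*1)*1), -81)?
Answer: 14787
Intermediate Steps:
u(O, s) = -79*s + O*(65 + s) (u(O, s) = O*(65 + s) - 79*s = -79*s + O*(65 + s))
8836 + u(7*(0 + (4*1)*1), -81) = 8836 + (-79*(-81) + 65*(7*(0 + (4*1)*1)) + (7*(0 + (4*1)*1))*(-81)) = 8836 + (6399 + 65*(7*(0 + 4*1)) + (7*(0 + 4*1))*(-81)) = 8836 + (6399 + 65*(7*(0 + 4)) + (7*(0 + 4))*(-81)) = 8836 + (6399 + 65*(7*4) + (7*4)*(-81)) = 8836 + (6399 + 65*28 + 28*(-81)) = 8836 + (6399 + 1820 - 2268) = 8836 + 5951 = 14787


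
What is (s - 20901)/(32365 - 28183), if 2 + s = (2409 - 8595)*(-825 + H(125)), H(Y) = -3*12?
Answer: 5305243/4182 ≈ 1268.6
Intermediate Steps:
H(Y) = -36
s = 5326144 (s = -2 + (2409 - 8595)*(-825 - 36) = -2 - 6186*(-861) = -2 + 5326146 = 5326144)
(s - 20901)/(32365 - 28183) = (5326144 - 20901)/(32365 - 28183) = 5305243/4182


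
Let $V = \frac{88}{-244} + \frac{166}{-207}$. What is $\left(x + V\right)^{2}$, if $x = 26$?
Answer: $\frac{98358758884}{159441129} \approx 616.9$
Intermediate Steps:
$V = - \frac{14680}{12627}$ ($V = 88 \left(- \frac{1}{244}\right) + 166 \left(- \frac{1}{207}\right) = - \frac{22}{61} - \frac{166}{207} = - \frac{14680}{12627} \approx -1.1626$)
$\left(x + V\right)^{2} = \left(26 - \frac{14680}{12627}\right)^{2} = \left(\frac{313622}{12627}\right)^{2} = \frac{98358758884}{159441129}$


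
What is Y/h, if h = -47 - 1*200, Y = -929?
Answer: 929/247 ≈ 3.7611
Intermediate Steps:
h = -247 (h = -47 - 200 = -247)
Y/h = -929/(-247) = -929*(-1/247) = 929/247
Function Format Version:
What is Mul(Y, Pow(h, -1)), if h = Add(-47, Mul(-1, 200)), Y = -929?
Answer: Rational(929, 247) ≈ 3.7611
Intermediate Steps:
h = -247 (h = Add(-47, -200) = -247)
Mul(Y, Pow(h, -1)) = Mul(-929, Pow(-247, -1)) = Mul(-929, Rational(-1, 247)) = Rational(929, 247)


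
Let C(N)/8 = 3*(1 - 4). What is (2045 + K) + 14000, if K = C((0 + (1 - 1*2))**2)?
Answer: 15973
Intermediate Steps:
C(N) = -72 (C(N) = 8*(3*(1 - 4)) = 8*(3*(-3)) = 8*(-9) = -72)
K = -72
(2045 + K) + 14000 = (2045 - 72) + 14000 = 1973 + 14000 = 15973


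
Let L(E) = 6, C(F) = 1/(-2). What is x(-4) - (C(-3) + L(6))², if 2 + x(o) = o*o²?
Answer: -385/4 ≈ -96.250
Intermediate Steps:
x(o) = -2 + o³ (x(o) = -2 + o*o² = -2 + o³)
C(F) = -½
x(-4) - (C(-3) + L(6))² = (-2 + (-4)³) - (-½ + 6)² = (-2 - 64) - (11/2)² = -66 - 1*121/4 = -66 - 121/4 = -385/4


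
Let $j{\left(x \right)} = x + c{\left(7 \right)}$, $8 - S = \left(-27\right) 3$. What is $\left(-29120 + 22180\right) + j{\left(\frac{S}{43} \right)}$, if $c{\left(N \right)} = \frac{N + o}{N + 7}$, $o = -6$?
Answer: $- \frac{4176591}{602} \approx -6937.9$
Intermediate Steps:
$c{\left(N \right)} = \frac{-6 + N}{7 + N}$ ($c{\left(N \right)} = \frac{N - 6}{N + 7} = \frac{-6 + N}{7 + N}$)
$S = 89$ ($S = 8 - \left(-27\right) 3 = 8 - -81 = 8 + 81 = 89$)
$j{\left(x \right)} = \frac{1}{14} + x$ ($j{\left(x \right)} = x + \frac{-6 + 7}{7 + 7} = x + \frac{1}{14} \cdot 1 = x + \frac{1}{14} = \frac{1}{14} + x$)
$\left(-29120 + 22180\right) + j{\left(\frac{S}{43} \right)} = \left(-29120 + 22180\right) + \left(\frac{1}{14} + \frac{89}{43}\right) = -6940 + \left(\frac{1}{14} + 89 \cdot \frac{1}{43}\right) = -6940 + \left(\frac{1}{14} + \frac{89}{43}\right) = -6940 + \frac{1289}{602} = - \frac{4176591}{602}$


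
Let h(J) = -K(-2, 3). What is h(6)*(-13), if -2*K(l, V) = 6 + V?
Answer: -117/2 ≈ -58.500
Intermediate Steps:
K(l, V) = -3 - V/2 (K(l, V) = -(6 + V)/2 = -3 - V/2)
h(J) = 9/2 (h(J) = -(-3 - 1/2*3) = -(-3 - 3/2) = -1*(-9/2) = 9/2)
h(6)*(-13) = (9/2)*(-13) = -117/2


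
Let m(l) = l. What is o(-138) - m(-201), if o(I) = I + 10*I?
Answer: -1317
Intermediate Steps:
o(I) = 11*I
o(-138) - m(-201) = 11*(-138) - 1*(-201) = -1518 + 201 = -1317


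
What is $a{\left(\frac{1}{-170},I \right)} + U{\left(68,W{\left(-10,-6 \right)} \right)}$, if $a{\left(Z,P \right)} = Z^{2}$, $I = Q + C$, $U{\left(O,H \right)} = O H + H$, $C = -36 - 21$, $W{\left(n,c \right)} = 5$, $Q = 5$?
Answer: $\frac{9970501}{28900} \approx 345.0$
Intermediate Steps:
$C = -57$ ($C = -36 - 21 = -57$)
$U{\left(O,H \right)} = H + H O$ ($U{\left(O,H \right)} = H O + H = H + H O$)
$I = -52$ ($I = 5 - 57 = -52$)
$a{\left(\frac{1}{-170},I \right)} + U{\left(68,W{\left(-10,-6 \right)} \right)} = \left(\frac{1}{-170}\right)^{2} + 5 \left(1 + 68\right) = \left(- \frac{1}{170}\right)^{2} + 5 \cdot 69 = \frac{1}{28900} + 345 = \frac{9970501}{28900}$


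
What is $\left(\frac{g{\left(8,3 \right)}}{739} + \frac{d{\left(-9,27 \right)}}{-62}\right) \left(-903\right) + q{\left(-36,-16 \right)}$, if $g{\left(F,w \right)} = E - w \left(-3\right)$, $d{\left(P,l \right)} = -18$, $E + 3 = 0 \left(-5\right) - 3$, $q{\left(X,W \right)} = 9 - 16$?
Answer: $- \frac{6250195}{22909} \approx -272.83$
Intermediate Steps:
$q{\left(X,W \right)} = -7$ ($q{\left(X,W \right)} = 9 - 16 = -7$)
$E = -6$ ($E = -3 + \left(0 \left(-5\right) - 3\right) = -3 + \left(0 - 3\right) = -3 - 3 = -6$)
$g{\left(F,w \right)} = -6 + 3 w$ ($g{\left(F,w \right)} = -6 - w \left(-3\right) = -6 - - 3 w = -6 + 3 w$)
$\left(\frac{g{\left(8,3 \right)}}{739} + \frac{d{\left(-9,27 \right)}}{-62}\right) \left(-903\right) + q{\left(-36,-16 \right)} = \left(\frac{-6 + 3 \cdot 3}{739} - \frac{18}{-62}\right) \left(-903\right) - 7 = \left(\left(-6 + 9\right) \frac{1}{739} - - \frac{9}{31}\right) \left(-903\right) - 7 = \left(3 \cdot \frac{1}{739} + \frac{9}{31}\right) \left(-903\right) - 7 = \left(\frac{3}{739} + \frac{9}{31}\right) \left(-903\right) - 7 = \frac{6744}{22909} \left(-903\right) - 7 = - \frac{6089832}{22909} - 7 = - \frac{6250195}{22909}$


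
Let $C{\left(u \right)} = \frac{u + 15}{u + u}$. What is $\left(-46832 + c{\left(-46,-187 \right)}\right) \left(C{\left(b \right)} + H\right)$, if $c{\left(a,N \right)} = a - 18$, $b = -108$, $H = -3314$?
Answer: $\frac{466179458}{3} \approx 1.5539 \cdot 10^{8}$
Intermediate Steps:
$C{\left(u \right)} = \frac{15 + u}{2 u}$
$c{\left(a,N \right)} = -18 + a$
$\left(-46832 + c{\left(-46,-187 \right)}\right) \left(C{\left(b \right)} + H\right) = \left(-46832 - 64\right) \left(\frac{15 - 108}{2 \left(-108\right)} - 3314\right) = \left(-46832 - 64\right) \left(\frac{1}{2} \left(- \frac{1}{108}\right) \left(-93\right) - 3314\right) = - 46896 \left(\frac{31}{72} - 3314\right) = \left(-46896\right) \left(- \frac{238577}{72}\right) = \frac{466179458}{3}$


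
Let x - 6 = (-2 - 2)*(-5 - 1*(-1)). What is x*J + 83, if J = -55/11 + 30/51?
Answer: -239/17 ≈ -14.059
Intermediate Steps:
J = -75/17 (J = -55*1/11 + 30*(1/51) = -5 + 10/17 = -75/17 ≈ -4.4118)
x = 22 (x = 6 + (-2 - 2)*(-5 - 1*(-1)) = 6 - 4*(-5 + 1) = 6 - 4*(-4) = 6 + 16 = 22)
x*J + 83 = 22*(-75/17) + 83 = -1650/17 + 83 = -239/17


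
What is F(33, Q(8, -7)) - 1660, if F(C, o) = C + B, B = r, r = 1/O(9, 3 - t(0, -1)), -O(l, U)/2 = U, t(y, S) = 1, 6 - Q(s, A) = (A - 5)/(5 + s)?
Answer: -6509/4 ≈ -1627.3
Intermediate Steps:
Q(s, A) = 6 - (-5 + A)/(5 + s) (Q(s, A) = 6 - (A - 5)/(5 + s) = 6 - (-5 + A)/(5 + s))
O(l, U) = -2*U
r = -¼ (r = 1/(-2*(3 - 1*1)) = 1/(-2*(3 - 1)) = 1/(-2*2) = 1/(-4) = -¼ ≈ -0.25000)
B = -¼ ≈ -0.25000
F(C, o) = -¼ + C (F(C, o) = C - ¼ = -¼ + C)
F(33, Q(8, -7)) - 1660 = (-¼ + 33) - 1660 = 131/4 - 1660 = -6509/4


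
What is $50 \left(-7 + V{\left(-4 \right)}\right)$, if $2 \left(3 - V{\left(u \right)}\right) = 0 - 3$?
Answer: $-125$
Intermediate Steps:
$V{\left(u \right)} = \frac{9}{2}$ ($V{\left(u \right)} = 3 - \frac{0 - 3}{2} = 3 - - \frac{3}{2} = 3 + \frac{3}{2} = \frac{9}{2}$)
$50 \left(-7 + V{\left(-4 \right)}\right) = 50 \left(-7 + \frac{9}{2}\right) = 50 \left(- \frac{5}{2}\right) = -125$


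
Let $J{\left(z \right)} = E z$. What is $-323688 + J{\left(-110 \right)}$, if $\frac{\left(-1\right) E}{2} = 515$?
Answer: $-210388$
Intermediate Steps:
$E = -1030$ ($E = \left(-2\right) 515 = -1030$)
$J{\left(z \right)} = - 1030 z$
$-323688 + J{\left(-110 \right)} = -323688 - -113300 = -323688 + 113300 = -210388$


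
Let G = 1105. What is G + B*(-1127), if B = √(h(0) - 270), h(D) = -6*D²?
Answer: 1105 - 3381*I*√30 ≈ 1105.0 - 18519.0*I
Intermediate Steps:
B = 3*I*√30 (B = √(-6*0² - 270) = √(-6*0 - 270) = √(0 - 270) = √(-270) = 3*I*√30 ≈ 16.432*I)
G + B*(-1127) = 1105 + (3*I*√30)*(-1127) = 1105 - 3381*I*√30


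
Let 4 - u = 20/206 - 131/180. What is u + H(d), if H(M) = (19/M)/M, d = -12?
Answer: 353197/74160 ≈ 4.7626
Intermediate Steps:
H(M) = 19/M²
u = 85853/18540 (u = 4 - (20/206 - 131/180) = 4 - (20*(1/206) - 131*1/180) = 4 - (10/103 - 131/180) = 4 - 1*(-11693/18540) = 4 + 11693/18540 = 85853/18540 ≈ 4.6307)
u + H(d) = 85853/18540 + 19/(-12)² = 85853/18540 + 19*(1/144) = 85853/18540 + 19/144 = 353197/74160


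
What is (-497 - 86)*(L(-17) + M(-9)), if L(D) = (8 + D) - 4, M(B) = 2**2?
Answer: 5247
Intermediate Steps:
M(B) = 4
L(D) = 4 + D
(-497 - 86)*(L(-17) + M(-9)) = (-497 - 86)*((4 - 17) + 4) = -583*(-13 + 4) = -583*(-9) = 5247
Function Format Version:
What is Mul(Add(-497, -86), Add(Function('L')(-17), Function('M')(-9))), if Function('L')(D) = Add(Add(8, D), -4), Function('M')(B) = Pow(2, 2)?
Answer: 5247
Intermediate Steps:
Function('M')(B) = 4
Function('L')(D) = Add(4, D)
Mul(Add(-497, -86), Add(Function('L')(-17), Function('M')(-9))) = Mul(Add(-497, -86), Add(Add(4, -17), 4)) = Mul(-583, Add(-13, 4)) = Mul(-583, -9) = 5247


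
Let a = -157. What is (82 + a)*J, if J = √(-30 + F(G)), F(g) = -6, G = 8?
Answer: -450*I ≈ -450.0*I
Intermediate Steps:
J = 6*I (J = √(-30 - 6) = √(-36) = 6*I ≈ 6.0*I)
(82 + a)*J = (82 - 157)*(6*I) = -450*I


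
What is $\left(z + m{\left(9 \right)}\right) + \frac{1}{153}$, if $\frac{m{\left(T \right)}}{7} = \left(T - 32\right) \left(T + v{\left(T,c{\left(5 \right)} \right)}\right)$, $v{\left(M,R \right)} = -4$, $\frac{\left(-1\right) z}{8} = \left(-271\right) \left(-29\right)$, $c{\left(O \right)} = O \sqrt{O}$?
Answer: $- \frac{9742580}{153} \approx -63677.0$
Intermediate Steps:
$c{\left(O \right)} = O^{\frac{3}{2}}$
$z = -62872$ ($z = - 8 \left(\left(-271\right) \left(-29\right)\right) = \left(-8\right) 7859 = -62872$)
$m{\left(T \right)} = 7 \left(-32 + T\right) \left(-4 + T\right)$ ($m{\left(T \right)} = 7 \left(T - 32\right) \left(T - 4\right) = 7 \left(-32 + T\right) \left(-4 + T\right)$)
$\left(z + m{\left(9 \right)}\right) + \frac{1}{153} = \left(-62872 + \left(896 - 2268 + 7 \cdot 9^{2}\right)\right) + \frac{1}{153} = \left(-62872 + \left(896 - 2268 + 7 \cdot 81\right)\right) + \frac{1}{153} = \left(-62872 + \left(896 - 2268 + 567\right)\right) + \frac{1}{153} = \left(-62872 - 805\right) + \frac{1}{153} = -63677 + \frac{1}{153} = - \frac{9742580}{153}$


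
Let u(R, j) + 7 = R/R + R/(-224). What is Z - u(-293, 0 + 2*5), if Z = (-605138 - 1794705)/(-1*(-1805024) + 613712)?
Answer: 125282919/33862304 ≈ 3.6998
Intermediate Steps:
u(R, j) = -6 - R/224 (u(R, j) = -7 + (R/R + R/(-224)) = -7 + (1 + R*(-1/224)) = -7 + (1 - R/224) = -6 - R/224)
Z = -2399843/2418736 (Z = -2399843/(1805024 + 613712) = -2399843/2418736 ≈ -0.99219)
Z - u(-293, 0 + 2*5) = -2399843/2418736 - (-6 - 1/224*(-293)) = -2399843/2418736 - (-6 + 293/224) = -2399843/2418736 - 1*(-1051/224) = -2399843/2418736 + 1051/224 = 125282919/33862304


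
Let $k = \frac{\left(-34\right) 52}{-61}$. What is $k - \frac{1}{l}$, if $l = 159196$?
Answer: $\frac{281458467}{9710956} \approx 28.984$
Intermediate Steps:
$k = \frac{1768}{61}$ ($k = \left(-1768\right) \left(- \frac{1}{61}\right) = \frac{1768}{61} \approx 28.984$)
$k - \frac{1}{l} = \frac{1768}{61} - \frac{1}{159196} = \frac{281458467}{9710956}$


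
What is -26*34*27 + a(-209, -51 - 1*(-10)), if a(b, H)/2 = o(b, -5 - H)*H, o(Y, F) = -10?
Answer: -23048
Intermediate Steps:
a(b, H) = -20*H (a(b, H) = 2*(-10*H) = -20*H)
-26*34*27 + a(-209, -51 - 1*(-10)) = -26*34*27 - 20*(-51 - 1*(-10)) = -884*27 - 20*(-51 + 10) = -23868 - 20*(-41) = -23868 + 820 = -23048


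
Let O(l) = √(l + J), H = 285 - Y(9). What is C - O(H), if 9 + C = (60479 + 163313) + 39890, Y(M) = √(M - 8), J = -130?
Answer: 263673 - √154 ≈ 2.6366e+5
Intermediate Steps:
Y(M) = √(-8 + M)
H = 284 (H = 285 - √(-8 + 9) = 285 - √1 = 285 - 1*1 = 285 - 1 = 284)
C = 263673 (C = -9 + ((60479 + 163313) + 39890) = -9 + (223792 + 39890) = -9 + 263682 = 263673)
O(l) = √(-130 + l) (O(l) = √(l - 130) = √(-130 + l))
C - O(H) = 263673 - √(-130 + 284) = 263673 - √154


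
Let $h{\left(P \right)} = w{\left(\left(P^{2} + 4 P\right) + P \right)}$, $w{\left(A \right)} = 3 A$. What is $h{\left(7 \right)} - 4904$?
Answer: $-4652$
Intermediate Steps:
$h{\left(P \right)} = 3 P^{2} + 15 P$ ($h{\left(P \right)} = 3 \left(\left(P^{2} + 4 P\right) + P\right) = 3 \left(P^{2} + 5 P\right) = 3 P^{2} + 15 P$)
$h{\left(7 \right)} - 4904 = 3 \cdot 7 \left(5 + 7\right) - 4904 = 3 \cdot 7 \cdot 12 - 4904 = 252 - 4904 = -4652$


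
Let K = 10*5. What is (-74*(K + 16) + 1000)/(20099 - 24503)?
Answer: 971/1101 ≈ 0.88193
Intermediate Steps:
K = 50
(-74*(K + 16) + 1000)/(20099 - 24503) = (-74*(50 + 16) + 1000)/(20099 - 24503) = (-74*66 + 1000)/(-4404) = (-4884 + 1000)*(-1/4404) = -3884*(-1/4404) = 971/1101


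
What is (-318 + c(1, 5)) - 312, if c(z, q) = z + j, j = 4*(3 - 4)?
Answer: -633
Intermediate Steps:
j = -4 (j = 4*(-1) = -4)
c(z, q) = -4 + z (c(z, q) = z - 4 = -4 + z)
(-318 + c(1, 5)) - 312 = (-318 + (-4 + 1)) - 312 = (-318 - 3) - 312 = -321 - 312 = -633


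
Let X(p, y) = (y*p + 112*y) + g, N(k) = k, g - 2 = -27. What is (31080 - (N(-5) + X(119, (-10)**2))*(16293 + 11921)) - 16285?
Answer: -650882185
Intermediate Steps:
g = -25 (g = 2 - 27 = -25)
X(p, y) = -25 + 112*y + p*y (X(p, y) = (y*p + 112*y) - 25 = (p*y + 112*y) - 25 = (112*y + p*y) - 25 = -25 + 112*y + p*y)
(31080 - (N(-5) + X(119, (-10)**2))*(16293 + 11921)) - 16285 = (31080 - (-5 + (-25 + 112*(-10)**2 + 119*(-10)**2))*(16293 + 11921)) - 16285 = (31080 - (-5 + (-25 + 112*100 + 119*100))*28214) - 16285 = (31080 - (-5 + (-25 + 11200 + 11900))*28214) - 16285 = (31080 - (-5 + 23075)*28214) - 16285 = (31080 - 23070*28214) - 16285 = (31080 - 1*650896980) - 16285 = (31080 - 650896980) - 16285 = -650865900 - 16285 = -650882185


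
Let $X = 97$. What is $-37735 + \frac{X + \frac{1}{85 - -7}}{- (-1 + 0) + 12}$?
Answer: $- \frac{45122135}{1196} \approx -37728.0$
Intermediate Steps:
$-37735 + \frac{X + \frac{1}{85 - -7}}{- (-1 + 0) + 12} = -37735 + \frac{97 + \frac{1}{85 - -7}}{- (-1 + 0) + 12} = -37735 + \frac{97 + \frac{1}{85 + \left(-48 + 55\right)}}{\left(-1\right) \left(-1\right) + 12} = -37735 + \frac{97 + \frac{1}{85 + 7}}{1 + 12} = -37735 + \frac{97 + \frac{1}{92}}{13} = -37735 + \left(97 + \frac{1}{92}\right) \frac{1}{13} = -37735 + \frac{8925}{92} \cdot \frac{1}{13} = -37735 + \frac{8925}{1196} = - \frac{45122135}{1196}$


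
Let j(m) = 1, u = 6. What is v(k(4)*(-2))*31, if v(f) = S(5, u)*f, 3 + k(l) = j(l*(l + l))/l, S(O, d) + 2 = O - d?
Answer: -1023/2 ≈ -511.50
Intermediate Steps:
S(O, d) = -2 + O - d (S(O, d) = -2 + (O - d) = -2 + O - d)
k(l) = -3 + 1/l
v(f) = -3*f (v(f) = (-2 + 5 - 1*6)*f = (-2 + 5 - 6)*f = -3*f)
v(k(4)*(-2))*31 = -3*(-3 + 1/4)*(-2)*31 = -3*(-3 + ¼)*(-2)*31 = -(-33)*(-2)/4*31 = -3*11/2*31 = -33/2*31 = -1023/2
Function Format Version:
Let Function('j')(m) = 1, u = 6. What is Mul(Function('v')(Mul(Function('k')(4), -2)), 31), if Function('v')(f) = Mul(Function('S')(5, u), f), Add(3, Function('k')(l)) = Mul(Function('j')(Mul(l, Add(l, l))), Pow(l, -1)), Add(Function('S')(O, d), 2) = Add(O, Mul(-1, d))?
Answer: Rational(-1023, 2) ≈ -511.50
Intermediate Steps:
Function('S')(O, d) = Add(-2, O, Mul(-1, d)) (Function('S')(O, d) = Add(-2, Add(O, Mul(-1, d))) = Add(-2, O, Mul(-1, d)))
Function('k')(l) = Add(-3, Pow(l, -1)) (Function('k')(l) = Add(-3, Mul(1, Pow(l, -1))) = Add(-3, Pow(l, -1)))
Function('v')(f) = Mul(-3, f) (Function('v')(f) = Mul(Add(-2, 5, Mul(-1, 6)), f) = Mul(Add(-2, 5, -6), f) = Mul(-3, f))
Mul(Function('v')(Mul(Function('k')(4), -2)), 31) = Mul(Mul(-3, Mul(Add(-3, Pow(4, -1)), -2)), 31) = Mul(Mul(-3, Mul(Add(-3, Rational(1, 4)), -2)), 31) = Mul(Mul(-3, Mul(Rational(-11, 4), -2)), 31) = Mul(Mul(-3, Rational(11, 2)), 31) = Mul(Rational(-33, 2), 31) = Rational(-1023, 2)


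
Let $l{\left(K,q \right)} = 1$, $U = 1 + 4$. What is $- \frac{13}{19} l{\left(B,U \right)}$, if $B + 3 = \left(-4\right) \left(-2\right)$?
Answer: $- \frac{13}{19} \approx -0.68421$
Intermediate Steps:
$B = 5$ ($B = -3 - -8 = -3 + 8 = 5$)
$U = 5$
$- \frac{13}{19} l{\left(B,U \right)} = - \frac{13}{19} \cdot 1 = \left(-13\right) \frac{1}{19} \cdot 1 = \left(- \frac{13}{19}\right) 1 = - \frac{13}{19}$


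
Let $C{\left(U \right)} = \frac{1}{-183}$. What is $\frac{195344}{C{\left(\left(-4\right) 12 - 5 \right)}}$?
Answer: $-35747952$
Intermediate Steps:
$C{\left(U \right)} = - \frac{1}{183}$
$\frac{195344}{C{\left(\left(-4\right) 12 - 5 \right)}} = \frac{195344}{- \frac{1}{183}} = 195344 \left(-183\right) = -35747952$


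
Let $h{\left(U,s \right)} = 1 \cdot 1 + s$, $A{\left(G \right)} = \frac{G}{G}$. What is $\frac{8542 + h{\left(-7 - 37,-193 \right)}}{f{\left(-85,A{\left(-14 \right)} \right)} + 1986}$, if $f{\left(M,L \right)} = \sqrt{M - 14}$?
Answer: $\frac{1105540}{262953} - \frac{1670 i \sqrt{11}}{262953} \approx 4.2043 - 0.021064 i$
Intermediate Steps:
$A{\left(G \right)} = 1$
$f{\left(M,L \right)} = \sqrt{-14 + M}$
$h{\left(U,s \right)} = 1 + s$
$\frac{8542 + h{\left(-7 - 37,-193 \right)}}{f{\left(-85,A{\left(-14 \right)} \right)} + 1986} = \frac{8542 + \left(1 - 193\right)}{\sqrt{-14 - 85} + 1986} = \frac{8542 - 192}{\sqrt{-99} + 1986} = \frac{8350}{3 i \sqrt{11} + 1986} = \frac{8350}{1986 + 3 i \sqrt{11}}$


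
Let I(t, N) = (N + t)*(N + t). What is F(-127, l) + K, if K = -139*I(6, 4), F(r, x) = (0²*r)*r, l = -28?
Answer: -13900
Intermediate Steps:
I(t, N) = (N + t)²
F(r, x) = 0 (F(r, x) = (0*r)*r = 0*r = 0)
K = -13900 (K = -139*(4 + 6)² = -139*10² = -139*100 = -13900)
F(-127, l) + K = 0 - 13900 = -13900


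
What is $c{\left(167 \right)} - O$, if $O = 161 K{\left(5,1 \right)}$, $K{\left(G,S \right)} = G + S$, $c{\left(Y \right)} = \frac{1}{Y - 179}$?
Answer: $- \frac{11593}{12} \approx -966.08$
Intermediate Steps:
$c{\left(Y \right)} = \frac{1}{-179 + Y}$
$O = 966$ ($O = 161 \left(5 + 1\right) = 161 \cdot 6 = 966$)
$c{\left(167 \right)} - O = \frac{1}{-179 + 167} - 966 = \frac{1}{-12} - 966 = - \frac{1}{12} - 966 = - \frac{11593}{12}$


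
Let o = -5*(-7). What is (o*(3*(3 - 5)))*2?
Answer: -420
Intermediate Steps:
o = 35
(o*(3*(3 - 5)))*2 = (35*(3*(3 - 5)))*2 = (35*(3*(-2)))*2 = (35*(-6))*2 = -210*2 = -420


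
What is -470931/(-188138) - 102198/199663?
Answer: 74800168929/37564197494 ≈ 1.9913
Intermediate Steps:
-470931/(-188138) - 102198/199663 = -470931*(-1/188138) - 102198*1/199663 = 470931/188138 - 102198/199663 = 74800168929/37564197494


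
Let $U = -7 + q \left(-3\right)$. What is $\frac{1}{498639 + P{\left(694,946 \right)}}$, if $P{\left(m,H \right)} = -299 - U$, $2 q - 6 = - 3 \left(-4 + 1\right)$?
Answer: $\frac{2}{996739} \approx 2.0065 \cdot 10^{-6}$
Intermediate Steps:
$q = \frac{15}{2}$ ($q = 3 + \frac{\left(-3\right) \left(-4 + 1\right)}{2} = 3 + \frac{\left(-3\right) \left(-3\right)}{2} = 3 + \frac{1}{2} \cdot 9 = 3 + \frac{9}{2} = \frac{15}{2} \approx 7.5$)
$U = - \frac{59}{2}$ ($U = -7 + \frac{15}{2} \left(-3\right) = -7 - \frac{45}{2} = - \frac{59}{2} \approx -29.5$)
$P{\left(m,H \right)} = - \frac{539}{2}$ ($P{\left(m,H \right)} = -299 - - \frac{59}{2} = -299 + \frac{59}{2} = - \frac{539}{2}$)
$\frac{1}{498639 + P{\left(694,946 \right)}} = \frac{1}{498639 - \frac{539}{2}} = \frac{1}{\frac{996739}{2}} = \frac{2}{996739}$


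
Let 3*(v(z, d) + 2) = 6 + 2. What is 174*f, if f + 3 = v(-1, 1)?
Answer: -406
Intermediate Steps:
v(z, d) = ⅔ (v(z, d) = -2 + (6 + 2)/3 = -2 + (⅓)*8 = -2 + 8/3 = ⅔)
f = -7/3 (f = -3 + ⅔ = -7/3 ≈ -2.3333)
174*f = 174*(-7/3) = -406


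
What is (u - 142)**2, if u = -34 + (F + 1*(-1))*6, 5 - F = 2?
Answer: 26896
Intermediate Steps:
F = 3 (F = 5 - 1*2 = 5 - 2 = 3)
u = -22 (u = -34 + (3 + 1*(-1))*6 = -34 + (3 - 1)*6 = -34 + 2*6 = -34 + 12 = -22)
(u - 142)**2 = (-22 - 142)**2 = (-164)**2 = 26896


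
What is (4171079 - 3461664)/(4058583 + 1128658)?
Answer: 709415/5187241 ≈ 0.13676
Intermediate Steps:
(4171079 - 3461664)/(4058583 + 1128658) = 709415/5187241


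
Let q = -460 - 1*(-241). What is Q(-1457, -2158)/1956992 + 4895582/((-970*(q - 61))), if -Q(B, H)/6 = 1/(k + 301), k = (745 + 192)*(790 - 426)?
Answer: 14600557575220189/810018387483200 ≈ 18.025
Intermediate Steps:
k = 341068 (k = 937*364 = 341068)
Q(B, H) = -6/341369 (Q(B, H) = -6/(341068 + 301) = -6/341369)
q = -219 (q = -460 + 241 = -219)
Q(-1457, -2158)/1956992 + 4895582/((-970*(q - 61))) = -6/341369/1956992 + 4895582/((-970*(-219 - 61))) = -6/341369*1/1956992 + 4895582/((-970*(-280))) = -3/334028201024 + 4895582/271600 = -3/334028201024 + 4895582*(1/271600) = -3/334028201024 + 2447791/135800 = 14600557575220189/810018387483200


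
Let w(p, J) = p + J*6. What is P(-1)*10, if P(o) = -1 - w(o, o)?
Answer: 60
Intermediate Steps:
w(p, J) = p + 6*J
P(o) = -1 - 7*o (P(o) = -1 - (o + 6*o) = -1 - 7*o)
P(-1)*10 = (-1 - 7*(-1))*10 = (-1 + 7)*10 = 6*10 = 60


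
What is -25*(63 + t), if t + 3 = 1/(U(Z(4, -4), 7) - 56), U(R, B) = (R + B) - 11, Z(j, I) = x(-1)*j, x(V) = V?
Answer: -95975/64 ≈ -1499.6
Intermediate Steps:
Z(j, I) = -j
U(R, B) = -11 + B + R (U(R, B) = (B + R) - 11 = -11 + B + R)
t = -193/64 (t = -3 + 1/((-11 + 7 - 1*4) - 56) = -3 + 1/((-11 + 7 - 4) - 56) = -3 + 1/(-8 - 56) = -3 + 1/(-64) = -3 - 1/64 = -193/64 ≈ -3.0156)
-25*(63 + t) = -25*(63 - 193/64) = -25*3839/64 = -95975/64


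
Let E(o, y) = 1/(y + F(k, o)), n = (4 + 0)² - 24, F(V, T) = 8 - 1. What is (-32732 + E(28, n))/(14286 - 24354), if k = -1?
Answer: 10911/3356 ≈ 3.2512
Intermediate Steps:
F(V, T) = 7
n = -8 (n = 4² - 24 = 16 - 24 = -8)
E(o, y) = 1/(7 + y) (E(o, y) = 1/(y + 7) = 1/(7 + y))
(-32732 + E(28, n))/(14286 - 24354) = (-32732 + 1/(7 - 8))/(14286 - 24354) = (-32732 + 1/(-1))/(-10068) = (-32732 - 1)*(-1/10068) = -32733*(-1/10068) = 10911/3356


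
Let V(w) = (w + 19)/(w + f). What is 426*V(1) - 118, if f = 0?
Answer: 8402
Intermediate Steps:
V(w) = (19 + w)/w (V(w) = (w + 19)/(w + 0) = (19 + w)/w)
426*V(1) - 118 = 426*((19 + 1)/1) - 118 = 426*(1*20) - 118 = 426*20 - 118 = 8520 - 118 = 8402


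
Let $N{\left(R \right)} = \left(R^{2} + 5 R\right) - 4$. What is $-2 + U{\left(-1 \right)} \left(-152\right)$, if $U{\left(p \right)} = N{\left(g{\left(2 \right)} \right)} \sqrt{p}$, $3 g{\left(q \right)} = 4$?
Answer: $-2 - \frac{6080 i}{9} \approx -2.0 - 675.56 i$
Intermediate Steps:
$g{\left(q \right)} = \frac{4}{3}$ ($g{\left(q \right)} = \frac{1}{3} \cdot 4 = \frac{4}{3}$)
$N{\left(R \right)} = -4 + R^{2} + 5 R$
$U{\left(p \right)} = \frac{40 \sqrt{p}}{9}$ ($U{\left(p \right)} = \left(-4 + \left(\frac{4}{3}\right)^{2} + 5 \cdot \frac{4}{3}\right) \sqrt{p} = \left(-4 + \frac{16}{9} + \frac{20}{3}\right) \sqrt{p} = \frac{40 \sqrt{p}}{9}$)
$-2 + U{\left(-1 \right)} \left(-152\right) = -2 + \frac{40 \sqrt{-1}}{9} \left(-152\right) = -2 + \frac{40 i}{9} \left(-152\right) = -2 - \frac{6080 i}{9}$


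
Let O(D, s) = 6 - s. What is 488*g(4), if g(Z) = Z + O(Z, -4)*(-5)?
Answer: -22448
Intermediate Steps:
g(Z) = -50 + Z (g(Z) = Z + (6 - 1*(-4))*(-5) = Z + (6 + 4)*(-5) = Z + 10*(-5) = Z - 50 = -50 + Z)
488*g(4) = 488*(-50 + 4) = 488*(-46) = -22448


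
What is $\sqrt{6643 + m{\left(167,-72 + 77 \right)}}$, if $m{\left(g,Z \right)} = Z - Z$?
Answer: $\sqrt{6643} \approx 81.505$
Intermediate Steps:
$m{\left(g,Z \right)} = 0$
$\sqrt{6643 + m{\left(167,-72 + 77 \right)}} = \sqrt{6643 + 0} = \sqrt{6643}$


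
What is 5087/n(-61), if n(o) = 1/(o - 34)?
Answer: -483265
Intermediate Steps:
n(o) = 1/(-34 + o)
5087/n(-61) = 5087/(1/(-34 - 61)) = 5087/(1/(-95)) = 5087/(-1/95) = 5087*(-95) = -483265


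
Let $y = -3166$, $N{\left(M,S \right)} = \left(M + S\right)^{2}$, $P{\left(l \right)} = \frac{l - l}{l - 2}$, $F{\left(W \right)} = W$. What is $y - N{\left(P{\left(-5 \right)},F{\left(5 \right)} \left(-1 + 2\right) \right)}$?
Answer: $-3191$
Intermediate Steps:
$P{\left(l \right)} = 0$ ($P{\left(l \right)} = \frac{0}{-2 + l} = 0$)
$y - N{\left(P{\left(-5 \right)},F{\left(5 \right)} \left(-1 + 2\right) \right)} = -3166 - \left(0 + 5 \left(-1 + 2\right)\right)^{2} = -3166 - \left(0 + 5 \cdot 1\right)^{2} = -3166 - \left(0 + 5\right)^{2} = -3166 - 5^{2} = -3166 - 25 = -3191$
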